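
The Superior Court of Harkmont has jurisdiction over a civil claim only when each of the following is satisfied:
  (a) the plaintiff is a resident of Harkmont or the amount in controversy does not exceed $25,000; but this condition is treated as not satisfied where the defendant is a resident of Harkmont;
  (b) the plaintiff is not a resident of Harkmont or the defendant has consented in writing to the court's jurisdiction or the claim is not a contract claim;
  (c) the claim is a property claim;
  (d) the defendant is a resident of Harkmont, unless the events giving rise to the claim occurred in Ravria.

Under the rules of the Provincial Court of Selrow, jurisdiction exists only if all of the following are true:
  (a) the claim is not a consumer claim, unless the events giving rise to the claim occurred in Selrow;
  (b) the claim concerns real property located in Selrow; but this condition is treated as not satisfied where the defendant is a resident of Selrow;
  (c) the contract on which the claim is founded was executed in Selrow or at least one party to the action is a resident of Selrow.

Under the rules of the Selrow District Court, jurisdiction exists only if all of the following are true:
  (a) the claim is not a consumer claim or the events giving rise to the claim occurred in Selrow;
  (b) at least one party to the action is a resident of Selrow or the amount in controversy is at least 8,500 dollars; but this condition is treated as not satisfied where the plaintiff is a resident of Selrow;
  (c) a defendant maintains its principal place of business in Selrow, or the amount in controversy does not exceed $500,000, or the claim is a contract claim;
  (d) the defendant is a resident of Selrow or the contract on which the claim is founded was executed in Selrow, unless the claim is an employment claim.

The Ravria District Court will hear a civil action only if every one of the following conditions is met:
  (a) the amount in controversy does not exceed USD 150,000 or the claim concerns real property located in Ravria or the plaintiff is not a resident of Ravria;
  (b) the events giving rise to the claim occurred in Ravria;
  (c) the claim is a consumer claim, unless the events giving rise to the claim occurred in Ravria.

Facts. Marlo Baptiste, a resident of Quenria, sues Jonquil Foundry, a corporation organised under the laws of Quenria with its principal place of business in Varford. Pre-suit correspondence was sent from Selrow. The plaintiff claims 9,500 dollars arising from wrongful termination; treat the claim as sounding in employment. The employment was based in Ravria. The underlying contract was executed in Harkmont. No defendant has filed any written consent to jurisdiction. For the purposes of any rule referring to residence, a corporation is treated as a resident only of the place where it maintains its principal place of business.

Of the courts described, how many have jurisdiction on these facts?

2

The Superior Court of Harkmont:
  (a) The amount in controversy is $9,500, within the $25,000 ceiling, so this disjunct is met. And the carve-out is inapplicable — the defendant resides in Varford, not Harkmont. Met.
  (b) The plaintiff resides in Quenria, which is not Harkmont, so this disjunct is met. Met.
  (c) The claim is an employment claim, not a property claim. Not met.
  (d) The defendant resides in Varford, not Harkmont. The proviso rescues it, though: the operative events occurred in Ravria. Condition met.
  → Not every requirement is met — no jurisdiction.
The Provincial Court of Selrow:
  (a) The claim is an employment claim, not a consumer claim. Met.
  (b) The claim does not concern real property. Condition not met.
  (c) The contract was executed in Harkmont, not Selrow; no party resides in Selrow — no alternative holds. Condition not met.
  → No jurisdiction.
The Selrow District Court:
  (a) The claim is an employment claim, not a consumer claim — that alternative is enough. Satisfied.
  (b) The amount in controversy is 9,500 dollars, which meets the 8,500 dollars floor, which satisfies one of the alternatives. And the carve-out is inapplicable — the plaintiff resides in Quenria, not Selrow. Met.
  (c) The amount in controversy is $9,500, within the 500,000 dollars ceiling, so one alternative holds. Satisfied.
  (d) The defendant resides in Varford, not Selrow; the contract was executed in Harkmont, not Selrow — none of the alternatives is met. However, the claim is an employment claim, so the 'unless' proviso supplies this condition. Condition met.
  → All conditions met; jurisdiction exists.
The Ravria District Court:
  (a) The amount in controversy is USD 9,500, within the 150,000 dollars ceiling — that alternative is enough. Met.
  (b) The operative events occurred in Ravria. Condition met.
  (c) The claim is an employment claim, not a consumer claim. However, the operative events occurred in Ravria, so the 'unless' proviso supplies this condition. Condition met.
  → Every requirement is satisfied — jurisdiction.
Courts with jurisdiction: the Selrow District Court, the Ravria District Court — 2 in total.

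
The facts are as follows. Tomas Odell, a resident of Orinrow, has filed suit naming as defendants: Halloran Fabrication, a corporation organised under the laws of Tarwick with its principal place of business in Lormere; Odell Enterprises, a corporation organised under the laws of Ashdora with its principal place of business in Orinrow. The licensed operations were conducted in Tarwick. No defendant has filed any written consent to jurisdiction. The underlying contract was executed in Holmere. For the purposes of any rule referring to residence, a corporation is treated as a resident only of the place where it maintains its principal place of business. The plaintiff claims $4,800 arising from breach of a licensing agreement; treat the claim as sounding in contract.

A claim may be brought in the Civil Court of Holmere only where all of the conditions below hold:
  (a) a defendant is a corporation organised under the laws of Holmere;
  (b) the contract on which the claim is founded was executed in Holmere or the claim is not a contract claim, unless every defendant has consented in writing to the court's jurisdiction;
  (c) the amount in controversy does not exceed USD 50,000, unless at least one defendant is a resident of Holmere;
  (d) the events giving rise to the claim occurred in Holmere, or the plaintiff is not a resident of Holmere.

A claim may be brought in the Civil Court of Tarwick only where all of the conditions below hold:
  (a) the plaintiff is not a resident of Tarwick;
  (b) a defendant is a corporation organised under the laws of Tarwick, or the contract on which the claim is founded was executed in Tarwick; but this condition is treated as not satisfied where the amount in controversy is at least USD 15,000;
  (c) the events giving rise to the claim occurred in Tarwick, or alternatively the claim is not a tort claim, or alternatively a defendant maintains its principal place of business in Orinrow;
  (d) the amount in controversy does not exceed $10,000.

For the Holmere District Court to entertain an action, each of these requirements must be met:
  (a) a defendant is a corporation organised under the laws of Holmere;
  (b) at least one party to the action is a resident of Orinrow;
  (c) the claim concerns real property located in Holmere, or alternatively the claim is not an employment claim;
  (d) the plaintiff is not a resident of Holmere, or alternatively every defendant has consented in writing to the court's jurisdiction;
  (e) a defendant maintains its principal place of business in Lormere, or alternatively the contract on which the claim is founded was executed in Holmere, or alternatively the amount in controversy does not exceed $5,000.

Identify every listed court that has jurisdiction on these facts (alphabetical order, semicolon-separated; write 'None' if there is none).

The Civil Court of Holmere:
  (a) The corporate defendant(s) are organised in Ashdora, Tarwick, not Holmere. Fails.
  (b) The contract was executed in Holmere, so this disjunct is met. Met.
  (c) The amount in controversy is USD 4,800, within the $50,000 ceiling. Satisfied.
  (d) The plaintiff resides in Orinrow, which is not Holmere, which satisfies one of the alternatives. Condition met.
  → The court lacks jurisdiction.
The Civil Court of Tarwick:
  (a) The plaintiff resides in Orinrow, which is not Tarwick. Satisfied.
  (b) Halloran Fabrication is organised under the laws of Tarwick — that alternative is enough. And the carve-out is inapplicable — the amount in controversy is $4,800, below the USD 15,000 floor. Met.
  (c) The operative events occurred in Tarwick, so this disjunct is met. Met.
  (d) The amount in controversy is USD 4,800, within the 10,000 dollars ceiling. Met.
  → All conditions met; jurisdiction exists.
The Holmere District Court:
  (a) The corporate defendant(s) are organised in Ashdora, Tarwick, not Holmere. Not satisfied.
  (b) Tomas Odell resides in Orinrow. Met.
  (c) The claim is a contract claim, not an employment claim — that alternative is enough. Condition met.
  (d) The plaintiff resides in Orinrow, which is not Holmere, so one alternative holds. Met.
  (e) Halloran Fabrication has its principal place of business in Lormere, so one alternative holds. Condition met.
  → No jurisdiction.

the Civil Court of Tarwick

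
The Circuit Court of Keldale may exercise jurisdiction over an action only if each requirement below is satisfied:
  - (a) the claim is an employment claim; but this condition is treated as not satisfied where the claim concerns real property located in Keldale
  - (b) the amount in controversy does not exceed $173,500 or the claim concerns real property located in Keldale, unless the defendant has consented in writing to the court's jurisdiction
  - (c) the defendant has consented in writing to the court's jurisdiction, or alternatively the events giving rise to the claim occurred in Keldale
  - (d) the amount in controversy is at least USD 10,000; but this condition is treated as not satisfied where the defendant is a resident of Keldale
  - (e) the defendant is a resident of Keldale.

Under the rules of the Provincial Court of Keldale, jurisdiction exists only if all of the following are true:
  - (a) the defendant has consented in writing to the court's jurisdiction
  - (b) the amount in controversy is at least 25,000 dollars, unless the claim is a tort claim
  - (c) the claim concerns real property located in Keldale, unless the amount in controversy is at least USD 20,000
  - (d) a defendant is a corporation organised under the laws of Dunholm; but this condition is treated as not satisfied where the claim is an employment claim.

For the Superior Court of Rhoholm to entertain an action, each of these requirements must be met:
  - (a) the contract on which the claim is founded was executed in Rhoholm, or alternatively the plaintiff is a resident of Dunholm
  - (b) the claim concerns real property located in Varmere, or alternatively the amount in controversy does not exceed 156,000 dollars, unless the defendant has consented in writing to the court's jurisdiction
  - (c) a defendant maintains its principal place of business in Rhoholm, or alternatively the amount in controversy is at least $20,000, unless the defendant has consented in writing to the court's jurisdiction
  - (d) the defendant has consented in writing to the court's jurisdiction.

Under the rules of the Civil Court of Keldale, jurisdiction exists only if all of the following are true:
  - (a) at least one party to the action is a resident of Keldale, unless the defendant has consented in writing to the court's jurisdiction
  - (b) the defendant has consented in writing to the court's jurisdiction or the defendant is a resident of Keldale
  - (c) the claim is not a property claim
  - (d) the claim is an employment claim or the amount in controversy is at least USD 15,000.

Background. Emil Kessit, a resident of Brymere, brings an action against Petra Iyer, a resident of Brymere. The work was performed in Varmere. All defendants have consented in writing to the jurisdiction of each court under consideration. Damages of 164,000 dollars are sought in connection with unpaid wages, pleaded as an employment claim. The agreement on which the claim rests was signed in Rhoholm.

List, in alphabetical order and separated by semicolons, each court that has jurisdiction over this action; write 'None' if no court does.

the Civil Court of Keldale; the Superior Court of Rhoholm

The Circuit Court of Keldale:
  (a) The claim is an employment claim. The exception is not triggered, since the claim does not concern real property. Satisfied.
  (b) The amount in controversy is $164,000, within the 173,500 dollars ceiling, so one alternative holds. Satisfied.
  (c) Every defendant has filed written consent, so one alternative holds. Met.
  (d) The amount in controversy is USD 164,000, which meets the 10,000 dollars floor. And the carve-out is inapplicable — the defendant resides in Brymere, not Keldale. Condition met.
  (e) The defendant resides in Brymere, not Keldale. Condition not met.
  → No jurisdiction.
The Provincial Court of Keldale:
  (a) Every defendant has filed written consent. Met.
  (b) The amount in controversy is 164,000 dollars, which meets the USD 25,000 floor. Satisfied.
  (c) The claim does not concern real property. But the amount in controversy is USD 164,000, which meets the 20,000 dollars floor, and the 'unless' clause therefore excuses the requirement. Condition met.
  (d) No defendant is a corporation. Condition not met.
  → At least one condition fails; no jurisdiction.
The Superior Court of Rhoholm:
  (a) The contract was executed in Rhoholm, so this disjunct is met. Met.
  (b) The claim does not concern real property; the amount in controversy is USD 164,000, above the 156,000 dollars ceiling — none of the alternatives is met. The proviso rescues it, though: every defendant has filed written consent. Met.
  (c) The amount in controversy is USD 164,000, which meets the USD 20,000 floor, so one alternative holds. Satisfied.
  (d) Every defendant has filed written consent. Satisfied.
  → The court has jurisdiction.
The Civil Court of Keldale:
  (a) No party resides in Keldale. However, every defendant has filed written consent, so the 'unless' proviso supplies this condition. Satisfied.
  (b) Every defendant has filed written consent — that alternative is enough. Satisfied.
  (c) The claim is an employment claim, not a property claim. Met.
  (d) The claim is an employment claim, so one alternative holds. Condition met.
  → Jurisdiction lies.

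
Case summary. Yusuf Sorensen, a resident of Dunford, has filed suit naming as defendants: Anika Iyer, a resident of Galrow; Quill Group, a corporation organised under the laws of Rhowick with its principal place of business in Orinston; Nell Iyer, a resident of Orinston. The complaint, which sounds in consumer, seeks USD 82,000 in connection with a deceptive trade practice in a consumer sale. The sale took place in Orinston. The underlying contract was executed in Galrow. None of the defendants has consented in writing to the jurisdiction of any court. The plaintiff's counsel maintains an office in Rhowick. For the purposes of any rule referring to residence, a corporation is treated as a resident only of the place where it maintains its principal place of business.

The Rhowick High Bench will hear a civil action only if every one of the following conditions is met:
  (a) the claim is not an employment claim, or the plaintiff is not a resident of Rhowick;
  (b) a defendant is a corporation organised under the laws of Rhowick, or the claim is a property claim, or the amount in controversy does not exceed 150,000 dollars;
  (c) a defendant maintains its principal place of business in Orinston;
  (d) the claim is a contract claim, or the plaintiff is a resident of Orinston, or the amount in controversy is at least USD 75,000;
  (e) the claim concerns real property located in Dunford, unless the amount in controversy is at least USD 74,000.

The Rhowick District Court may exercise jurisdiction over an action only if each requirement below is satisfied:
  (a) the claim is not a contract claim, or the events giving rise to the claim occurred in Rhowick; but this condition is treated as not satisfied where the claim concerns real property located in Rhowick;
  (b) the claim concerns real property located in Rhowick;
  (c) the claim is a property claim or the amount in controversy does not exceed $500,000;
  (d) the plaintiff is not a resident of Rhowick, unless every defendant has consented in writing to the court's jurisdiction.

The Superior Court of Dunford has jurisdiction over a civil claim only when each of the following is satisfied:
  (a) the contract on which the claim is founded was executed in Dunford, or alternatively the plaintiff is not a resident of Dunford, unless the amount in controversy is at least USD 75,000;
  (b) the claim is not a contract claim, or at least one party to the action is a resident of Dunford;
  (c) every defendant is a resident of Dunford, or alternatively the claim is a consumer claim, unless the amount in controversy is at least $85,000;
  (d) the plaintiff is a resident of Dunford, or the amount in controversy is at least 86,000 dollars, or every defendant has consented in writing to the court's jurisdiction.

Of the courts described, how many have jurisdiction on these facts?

The Rhowick High Bench:
  (a) The claim is a consumer claim, not an employment claim — that alternative is enough. Met.
  (b) Quill Group is organised under the laws of Rhowick, so this disjunct is met. Condition met.
  (c) Quill Group has its principal place of business in Orinston. Met.
  (d) The amount in controversy is $82,000, which meets the $75,000 floor, which satisfies one of the alternatives. Satisfied.
  (e) The claim does not concern real property. However, the amount in controversy is 82,000 dollars, which meets the USD 74,000 floor, so the 'unless' proviso supplies this condition. Satisfied.
  → Jurisdiction lies.
The Rhowick District Court:
  (a) The claim is a consumer claim, not a contract claim, so this disjunct is met. And the carve-out is inapplicable — the claim does not concern real property. Met.
  (b) The claim does not concern real property. Fails.
  (c) The amount in controversy is USD 82,000, within the USD 500,000 ceiling — that alternative is enough. Met.
  (d) The plaintiff resides in Dunford, which is not Rhowick. Met.
  → At least one condition fails; no jurisdiction.
The Superior Court of Dunford:
  (a) The contract was executed in Galrow, not Dunford; the plaintiff resides in Dunford — none of the alternatives is met. However, the amount in controversy is $82,000, which meets the USD 75,000 floor, so the 'unless' proviso supplies this condition. Satisfied.
  (b) The claim is a consumer claim, not a contract claim, so this disjunct is met. Satisfied.
  (c) The claim is a consumer claim, so this disjunct is met. Met.
  (d) The plaintiff resides in Dunford, so this disjunct is met. Condition met.
  → Jurisdiction lies.
Courts with jurisdiction: the Rhowick High Bench, the Superior Court of Dunford — 2 in total.

2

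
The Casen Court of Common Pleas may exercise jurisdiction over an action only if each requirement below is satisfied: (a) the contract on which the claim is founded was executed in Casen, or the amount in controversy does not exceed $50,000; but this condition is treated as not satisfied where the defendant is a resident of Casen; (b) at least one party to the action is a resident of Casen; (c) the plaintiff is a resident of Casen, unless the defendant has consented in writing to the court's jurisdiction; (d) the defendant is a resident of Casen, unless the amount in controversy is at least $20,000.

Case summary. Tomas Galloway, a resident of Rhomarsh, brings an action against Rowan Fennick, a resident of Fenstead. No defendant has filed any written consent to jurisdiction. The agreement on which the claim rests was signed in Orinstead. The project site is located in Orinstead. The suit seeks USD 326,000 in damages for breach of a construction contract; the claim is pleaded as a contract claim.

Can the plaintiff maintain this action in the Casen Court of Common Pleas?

No

The Casen Court of Common Pleas:
  (a) The contract was executed in Orinstead, not Casen; the amount in controversy is 326,000 dollars, above the $50,000 ceiling — none of the alternatives is met. Condition not met.
  (b) No party resides in Casen. Not satisfied.
  (c) The plaintiff resides in Rhomarsh, not Casen. Nor does the 'unless' clause help: no such written consent has been filed. Not met.
  (d) The defendant resides in Fenstead, not Casen. However, the amount in controversy is USD 326,000, which meets the USD 20,000 floor, so the 'unless' proviso supplies this condition. Satisfied.
  → Not every requirement is met — no jurisdiction.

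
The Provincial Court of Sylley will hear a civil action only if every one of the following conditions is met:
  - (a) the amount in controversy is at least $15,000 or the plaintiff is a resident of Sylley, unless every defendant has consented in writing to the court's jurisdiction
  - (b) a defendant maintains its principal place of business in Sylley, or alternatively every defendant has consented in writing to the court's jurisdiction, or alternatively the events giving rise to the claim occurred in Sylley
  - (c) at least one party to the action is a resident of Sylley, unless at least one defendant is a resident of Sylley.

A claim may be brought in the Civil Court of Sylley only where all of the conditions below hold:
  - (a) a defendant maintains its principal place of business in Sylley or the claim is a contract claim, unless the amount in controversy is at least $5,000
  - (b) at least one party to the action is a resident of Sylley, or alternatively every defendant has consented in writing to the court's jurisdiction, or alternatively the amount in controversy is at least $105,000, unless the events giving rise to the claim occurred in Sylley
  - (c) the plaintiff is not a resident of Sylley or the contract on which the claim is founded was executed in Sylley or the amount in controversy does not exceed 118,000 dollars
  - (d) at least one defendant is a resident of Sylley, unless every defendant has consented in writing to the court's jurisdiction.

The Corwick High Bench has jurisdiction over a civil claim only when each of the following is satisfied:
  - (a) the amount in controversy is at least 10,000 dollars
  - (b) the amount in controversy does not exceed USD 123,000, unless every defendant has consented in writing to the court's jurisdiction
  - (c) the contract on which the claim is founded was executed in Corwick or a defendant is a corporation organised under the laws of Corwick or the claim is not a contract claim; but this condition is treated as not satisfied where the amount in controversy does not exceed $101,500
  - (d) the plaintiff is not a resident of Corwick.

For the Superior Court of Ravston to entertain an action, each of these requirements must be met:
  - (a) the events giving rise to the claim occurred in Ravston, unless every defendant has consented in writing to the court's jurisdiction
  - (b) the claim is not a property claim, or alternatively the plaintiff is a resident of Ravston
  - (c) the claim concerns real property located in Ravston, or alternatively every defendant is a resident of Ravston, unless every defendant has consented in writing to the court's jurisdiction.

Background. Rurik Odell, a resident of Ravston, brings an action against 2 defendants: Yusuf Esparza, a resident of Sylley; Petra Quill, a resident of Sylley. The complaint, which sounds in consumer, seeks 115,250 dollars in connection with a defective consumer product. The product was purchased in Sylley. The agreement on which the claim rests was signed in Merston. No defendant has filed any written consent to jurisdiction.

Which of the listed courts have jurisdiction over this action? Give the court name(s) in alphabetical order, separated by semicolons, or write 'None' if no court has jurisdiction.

the Civil Court of Sylley; the Corwick High Bench; the Provincial Court of Sylley

The Provincial Court of Sylley:
  (a) The amount in controversy is $115,250, which meets the $15,000 floor, so this disjunct is met. Condition met.
  (b) The operative events occurred in Sylley, which satisfies one of the alternatives. Condition met.
  (c) Yusuf Esparza resides in Sylley. Satisfied.
  → Every requirement is satisfied — jurisdiction.
The Civil Court of Sylley:
  (a) No defendant is a corporation; the claim is a consumer claim, not a contract claim — every alternative fails. The proviso rescues it, though: the amount in controversy is $115,250, which meets the 5,000 dollars floor. Satisfied.
  (b) Yusuf Esparza resides in Sylley, so one alternative holds. Satisfied.
  (c) The plaintiff resides in Ravston, which is not Sylley, so one alternative holds. Satisfied.
  (d) Yusuf Esparza resides in Sylley. Met.
  → Jurisdiction lies.
The Corwick High Bench:
  (a) The amount in controversy is $115,250, which meets the 10,000 dollars floor. Condition met.
  (b) The amount in controversy is USD 115,250, within the 123,000 dollars ceiling. Met.
  (c) The claim is a consumer claim, not a contract claim, so one alternative holds. The exception is not triggered, since the amount in controversy is $115,250, above the $101,500 ceiling. Satisfied.
  (d) The plaintiff resides in Ravston, which is not Corwick. Satisfied.
  → Every requirement is satisfied — jurisdiction.
The Superior Court of Ravston:
  (a) The operative events occurred in Sylley, not Ravston. And no such written consent has been filed, so the proviso does not save it. Fails.
  (b) The claim is a consumer claim, not a property claim — that alternative is enough. Condition met.
  (c) The claim does not concern real property; the defendants reside as follows — Yusuf Esparza in Sylley, Petra Quill in Sylley — not all in Ravston — none of the alternatives is met. Nor does the 'unless' clause help: no such written consent has been filed. Fails.
  → The court lacks jurisdiction.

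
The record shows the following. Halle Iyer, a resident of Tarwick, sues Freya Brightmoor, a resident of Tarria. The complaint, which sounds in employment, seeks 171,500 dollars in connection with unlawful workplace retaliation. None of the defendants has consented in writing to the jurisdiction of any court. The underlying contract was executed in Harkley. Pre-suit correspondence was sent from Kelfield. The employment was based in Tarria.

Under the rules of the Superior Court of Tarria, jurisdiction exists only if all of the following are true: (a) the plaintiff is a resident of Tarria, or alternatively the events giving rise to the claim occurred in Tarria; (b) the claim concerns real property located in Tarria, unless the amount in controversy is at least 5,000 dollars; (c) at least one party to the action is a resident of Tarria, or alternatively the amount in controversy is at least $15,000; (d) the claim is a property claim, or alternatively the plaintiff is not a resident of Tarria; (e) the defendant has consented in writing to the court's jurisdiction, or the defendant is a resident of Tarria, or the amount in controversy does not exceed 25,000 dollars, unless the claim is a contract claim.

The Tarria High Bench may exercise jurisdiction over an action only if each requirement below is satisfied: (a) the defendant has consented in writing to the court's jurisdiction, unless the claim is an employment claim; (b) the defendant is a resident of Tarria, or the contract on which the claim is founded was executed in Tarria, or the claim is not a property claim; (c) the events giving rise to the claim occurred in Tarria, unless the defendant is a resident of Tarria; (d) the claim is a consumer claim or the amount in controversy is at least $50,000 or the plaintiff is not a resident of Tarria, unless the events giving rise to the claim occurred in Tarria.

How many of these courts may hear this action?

2

The Superior Court of Tarria:
  (a) The operative events occurred in Tarria, which satisfies one of the alternatives. Satisfied.
  (b) The claim does not concern real property. But the amount in controversy is $171,500, which meets the $5,000 floor, and the 'unless' clause therefore excuses the requirement. Condition met.
  (c) Freya Brightmoor resides in Tarria, so this disjunct is met. Satisfied.
  (d) The plaintiff resides in Tarwick, which is not Tarria, so one alternative holds. Condition met.
  (e) The defendant resides in Tarria, which satisfies one of the alternatives. Met.
  → All conditions met; jurisdiction exists.
The Tarria High Bench:
  (a) No such written consent has been filed. The proviso rescues it, though: the claim is an employment claim. Condition met.
  (b) The defendant resides in Tarria, so this disjunct is met. Condition met.
  (c) The operative events occurred in Tarria. Met.
  (d) The amount in controversy is USD 171,500, which meets the 50,000 dollars floor, so this disjunct is met. Met.
  → Jurisdiction lies.
Courts with jurisdiction: the Superior Court of Tarria, the Tarria High Bench — 2 in total.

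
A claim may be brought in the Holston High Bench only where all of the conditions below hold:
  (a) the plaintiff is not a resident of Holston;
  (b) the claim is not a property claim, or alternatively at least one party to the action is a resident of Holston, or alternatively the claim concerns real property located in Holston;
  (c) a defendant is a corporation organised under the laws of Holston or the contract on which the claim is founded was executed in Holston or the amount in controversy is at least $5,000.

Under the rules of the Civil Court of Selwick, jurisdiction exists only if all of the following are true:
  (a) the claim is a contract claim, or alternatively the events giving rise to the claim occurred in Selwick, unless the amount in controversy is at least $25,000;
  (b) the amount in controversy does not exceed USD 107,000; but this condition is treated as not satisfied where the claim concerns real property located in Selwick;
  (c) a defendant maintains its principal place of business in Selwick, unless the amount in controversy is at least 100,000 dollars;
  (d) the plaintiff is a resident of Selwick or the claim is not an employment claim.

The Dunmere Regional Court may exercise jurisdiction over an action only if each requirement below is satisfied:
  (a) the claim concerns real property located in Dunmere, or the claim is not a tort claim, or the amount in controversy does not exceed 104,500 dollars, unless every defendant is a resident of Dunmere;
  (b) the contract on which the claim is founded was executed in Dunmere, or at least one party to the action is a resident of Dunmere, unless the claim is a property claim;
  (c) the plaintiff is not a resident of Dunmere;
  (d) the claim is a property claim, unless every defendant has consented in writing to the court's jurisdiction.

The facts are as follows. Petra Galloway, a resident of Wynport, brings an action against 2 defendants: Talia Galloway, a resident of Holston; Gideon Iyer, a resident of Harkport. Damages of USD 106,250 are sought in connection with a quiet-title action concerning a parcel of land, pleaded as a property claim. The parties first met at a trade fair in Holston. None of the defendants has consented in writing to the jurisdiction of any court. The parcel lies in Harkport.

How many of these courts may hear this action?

3

The Holston High Bench:
  (a) The plaintiff resides in Wynport, which is not Holston. Condition met.
  (b) Talia Galloway resides in Holston, so this disjunct is met. Met.
  (c) The amount in controversy is $106,250, which meets the USD 5,000 floor, so this disjunct is met. Condition met.
  → All conditions met; jurisdiction exists.
The Civil Court of Selwick:
  (a) The claim is a property claim, not a contract claim; the operative events occurred in Harkport, not Selwick — none of the alternatives is met. But the amount in controversy is USD 106,250, which meets the $25,000 floor, and the 'unless' clause therefore excuses the requirement. Met.
  (b) The amount in controversy is $106,250, within the 107,000 dollars ceiling. And the carve-out is inapplicable — the property lies in Harkport, not Selwick. Condition met.
  (c) No defendant is a corporation. The proviso rescues it, though: the amount in controversy is $106,250, which meets the USD 100,000 floor. Condition met.
  (d) The claim is a property claim, not an employment claim, which satisfies one of the alternatives. Condition met.
  → Every requirement is satisfied — jurisdiction.
The Dunmere Regional Court:
  (a) The claim is a property claim, not a tort claim, which satisfies one of the alternatives. Met.
  (b) No contract (and hence no place of execution) is alleged; no party resides in Dunmere — no alternative holds. The proviso rescues it, though: the claim is a property claim. Satisfied.
  (c) The plaintiff resides in Wynport, which is not Dunmere. Satisfied.
  (d) The claim is a property claim. Satisfied.
  → All conditions met; jurisdiction exists.
Courts with jurisdiction: the Holston High Bench, the Civil Court of Selwick, the Dunmere Regional Court — 3 in total.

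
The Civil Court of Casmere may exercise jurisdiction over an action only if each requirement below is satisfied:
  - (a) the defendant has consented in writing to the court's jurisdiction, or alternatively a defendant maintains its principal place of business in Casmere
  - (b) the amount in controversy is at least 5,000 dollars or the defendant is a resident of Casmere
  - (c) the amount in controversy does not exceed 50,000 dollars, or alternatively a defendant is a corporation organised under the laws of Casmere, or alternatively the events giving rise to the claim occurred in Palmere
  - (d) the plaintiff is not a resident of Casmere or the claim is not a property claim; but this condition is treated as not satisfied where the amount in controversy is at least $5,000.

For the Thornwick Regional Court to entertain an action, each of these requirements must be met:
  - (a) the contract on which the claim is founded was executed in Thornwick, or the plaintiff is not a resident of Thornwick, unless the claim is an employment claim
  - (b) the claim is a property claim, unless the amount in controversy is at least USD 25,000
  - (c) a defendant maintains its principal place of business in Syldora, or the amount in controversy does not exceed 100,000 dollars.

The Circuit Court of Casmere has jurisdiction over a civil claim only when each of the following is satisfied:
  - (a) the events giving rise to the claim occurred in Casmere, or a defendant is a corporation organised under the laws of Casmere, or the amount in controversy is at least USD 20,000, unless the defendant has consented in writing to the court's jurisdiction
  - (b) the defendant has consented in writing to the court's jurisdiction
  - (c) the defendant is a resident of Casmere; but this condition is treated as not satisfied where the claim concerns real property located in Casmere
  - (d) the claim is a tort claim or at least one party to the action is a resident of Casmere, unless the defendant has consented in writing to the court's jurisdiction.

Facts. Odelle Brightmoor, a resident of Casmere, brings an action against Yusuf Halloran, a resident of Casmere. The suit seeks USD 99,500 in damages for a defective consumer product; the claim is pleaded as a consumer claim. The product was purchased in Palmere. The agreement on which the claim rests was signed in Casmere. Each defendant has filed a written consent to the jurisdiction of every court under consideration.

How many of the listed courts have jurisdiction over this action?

2

The Civil Court of Casmere:
  (a) Every defendant has filed written consent, so this disjunct is met. Met.
  (b) The amount in controversy is $99,500, which meets the USD 5,000 floor, so this disjunct is met. Satisfied.
  (c) The operative events occurred in Palmere, so one alternative holds. Condition met.
  (d) The claim is a consumer claim, not a property claim, so one alternative holds. But the carve-out bites: the amount in controversy is $99,500, which meets the 5,000 dollars floor. Condition not met.
  → Not every requirement is met — no jurisdiction.
The Thornwick Regional Court:
  (a) The plaintiff resides in Casmere, which is not Thornwick — that alternative is enough. Condition met.
  (b) The claim is a consumer claim, not a property claim. But the amount in controversy is 99,500 dollars, which meets the 25,000 dollars floor, and the 'unless' clause therefore excuses the requirement. Satisfied.
  (c) The amount in controversy is USD 99,500, within the $100,000 ceiling, so this disjunct is met. Satisfied.
  → Jurisdiction lies.
The Circuit Court of Casmere:
  (a) The amount in controversy is USD 99,500, which meets the USD 20,000 floor, so this disjunct is met. Met.
  (b) Every defendant has filed written consent. Met.
  (c) The defendant resides in Casmere. And the carve-out is inapplicable — the claim does not concern real property. Satisfied.
  (d) Odelle Brightmoor resides in Casmere, so this disjunct is met. Satisfied.
  → All conditions met; jurisdiction exists.
Courts with jurisdiction: the Thornwick Regional Court, the Circuit Court of Casmere — 2 in total.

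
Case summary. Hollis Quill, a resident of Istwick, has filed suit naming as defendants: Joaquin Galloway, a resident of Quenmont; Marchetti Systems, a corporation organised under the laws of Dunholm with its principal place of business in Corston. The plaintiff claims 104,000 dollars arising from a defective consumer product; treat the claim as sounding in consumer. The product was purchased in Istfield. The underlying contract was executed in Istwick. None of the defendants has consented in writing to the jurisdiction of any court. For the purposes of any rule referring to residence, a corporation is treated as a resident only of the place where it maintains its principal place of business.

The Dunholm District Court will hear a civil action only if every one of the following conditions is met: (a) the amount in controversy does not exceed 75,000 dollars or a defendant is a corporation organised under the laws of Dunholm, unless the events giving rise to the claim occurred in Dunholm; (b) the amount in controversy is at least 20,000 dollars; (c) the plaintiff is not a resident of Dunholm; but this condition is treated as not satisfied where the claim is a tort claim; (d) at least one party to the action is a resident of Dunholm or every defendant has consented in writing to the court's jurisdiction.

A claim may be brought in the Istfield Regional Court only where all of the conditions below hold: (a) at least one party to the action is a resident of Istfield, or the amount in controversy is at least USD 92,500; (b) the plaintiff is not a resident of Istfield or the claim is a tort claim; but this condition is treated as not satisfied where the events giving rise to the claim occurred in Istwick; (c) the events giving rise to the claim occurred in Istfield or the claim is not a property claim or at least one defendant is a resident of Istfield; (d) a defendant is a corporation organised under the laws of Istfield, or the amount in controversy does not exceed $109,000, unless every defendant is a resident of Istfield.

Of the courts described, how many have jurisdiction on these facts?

The Dunholm District Court:
  (a) Marchetti Systems is organised under the laws of Dunholm — that alternative is enough. Condition met.
  (b) The amount in controversy is USD 104,000, which meets the $20,000 floor. Satisfied.
  (c) The plaintiff resides in Istwick, which is not Dunholm. And the carve-out is inapplicable — the claim is a consumer claim, not a tort claim. Met.
  (d) No party resides in Dunholm; no such written consent has been filed — none of the alternatives is met. Not satisfied.
  → No jurisdiction.
The Istfield Regional Court:
  (a) The amount in controversy is $104,000, which meets the $92,500 floor — that alternative is enough. Met.
  (b) The plaintiff resides in Istwick, which is not Istfield, so one alternative holds. The carve-out does not apply: the operative events occurred in Istfield, not Istwick. Satisfied.
  (c) The operative events occurred in Istfield, so this disjunct is met. Condition met.
  (d) The amount in controversy is $104,000, within the $109,000 ceiling, so this disjunct is met. Satisfied.
  → Jurisdiction lies.
Courts with jurisdiction: the Istfield Regional Court — 1 in total.

1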